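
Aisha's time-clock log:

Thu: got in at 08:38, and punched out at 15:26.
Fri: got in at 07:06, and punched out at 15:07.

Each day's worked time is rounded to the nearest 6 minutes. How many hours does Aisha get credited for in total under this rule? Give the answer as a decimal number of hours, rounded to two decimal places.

Thu: 08:38–15:26 = 6 h 48 min → rounds to 6 h 48 min
Fri: 07:06–15:07 = 8 h 1 min → rounds to 8 h 0 min
Total credited: 14 h 48 min.

14.80 hours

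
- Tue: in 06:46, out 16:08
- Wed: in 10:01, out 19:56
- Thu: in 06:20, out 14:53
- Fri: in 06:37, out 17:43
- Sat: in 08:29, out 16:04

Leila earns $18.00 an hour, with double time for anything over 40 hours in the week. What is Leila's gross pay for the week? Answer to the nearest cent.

$954.60

Tue: 06:46–16:08 = 9 h 22 min
Wed: 10:01–19:56 = 9 h 55 min
Thu: 06:20–14:53 = 8 h 33 min
Fri: 06:37–17:43 = 11 h 6 min
Sat: 08:29–16:04 = 7 h 35 min
Total worked: 46 h 31 min = 2791 min.
Regular 40 h 0 min = 2400 min at $18.00/h; overtime 6 h 31 min = 391 min at $36.00/h.
Pay = (2400 × $18.00 + 391 × $36.00) ÷ 60 = $954.60.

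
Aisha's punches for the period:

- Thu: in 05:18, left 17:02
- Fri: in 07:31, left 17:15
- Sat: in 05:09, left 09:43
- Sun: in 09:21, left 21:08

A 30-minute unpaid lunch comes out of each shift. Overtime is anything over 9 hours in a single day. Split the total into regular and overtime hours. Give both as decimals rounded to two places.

Regular 31.07 hours, overtime 4.75 hours

Thu: 05:18–17:02 = 11 h 44 min; less 30 min break → 11 h 14 min
Fri: 07:31–17:15 = 9 h 44 min; less 30 min break → 9 h 14 min
Sat: 05:09–09:43 = 4 h 34 min; less 30 min break → 4 h 4 min
Sun: 09:21–21:08 = 11 h 47 min; less 30 min break → 11 h 17 min
Thu reg 9 h 0 min / OT 2 h 14 min; Fri reg 9 h 0 min / OT 0 h 14 min; Sat reg 4 h 4 min / OT 0 h 0 min; Sun reg 9 h 0 min / OT 2 h 17 min.
Totals: regular 31 h 4 min, overtime 4 h 45 min.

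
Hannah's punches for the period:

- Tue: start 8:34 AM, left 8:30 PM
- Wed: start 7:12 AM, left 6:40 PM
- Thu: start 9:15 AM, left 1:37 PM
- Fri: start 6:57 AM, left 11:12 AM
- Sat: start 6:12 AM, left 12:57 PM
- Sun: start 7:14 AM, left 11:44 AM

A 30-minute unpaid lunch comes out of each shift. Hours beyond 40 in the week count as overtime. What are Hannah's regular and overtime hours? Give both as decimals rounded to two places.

Tue: 8:34 AM–8:30 PM = 11 h 56 min; less 30 min break → 11 h 26 min
Wed: 7:12 AM–6:40 PM = 11 h 28 min; less 30 min break → 10 h 58 min
Thu: 9:15 AM–1:37 PM = 4 h 22 min; less 30 min break → 3 h 52 min
Fri: 6:57 AM–11:12 AM = 4 h 15 min; less 30 min break → 3 h 45 min
Sat: 6:12 AM–12:57 PM = 6 h 45 min; less 30 min break → 6 h 15 min
Sun: 7:14 AM–11:44 AM = 4 h 30 min; less 30 min break → 4 h 0 min
Total worked: 40 h 16 min = 40.27 h.
Threshold 40 h → overtime 0 h 16 min, regular 40 h 0 min.

Regular 40.00 hours, overtime 0.27 hours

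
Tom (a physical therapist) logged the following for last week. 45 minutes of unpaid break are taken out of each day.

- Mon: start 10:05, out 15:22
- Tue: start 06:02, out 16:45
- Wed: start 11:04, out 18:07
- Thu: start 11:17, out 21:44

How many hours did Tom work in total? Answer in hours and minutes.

Mon: 10:05–15:22 = 5 h 17 min; less 45 min break → 4 h 32 min
Tue: 06:02–16:45 = 10 h 43 min; less 45 min break → 9 h 58 min
Wed: 11:04–18:07 = 7 h 3 min; less 45 min break → 6 h 18 min
Thu: 11:17–21:44 = 10 h 27 min; less 45 min break → 9 h 42 min
Total: 4 h 32 min + 9 h 58 min + 6 h 18 min + 9 h 42 min = 30 h 30 min.

30 h 30 min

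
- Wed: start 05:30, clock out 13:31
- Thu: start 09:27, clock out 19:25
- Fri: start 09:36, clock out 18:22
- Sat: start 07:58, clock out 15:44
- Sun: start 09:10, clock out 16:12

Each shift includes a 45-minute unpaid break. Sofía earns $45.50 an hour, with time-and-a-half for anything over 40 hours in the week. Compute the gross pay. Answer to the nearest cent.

$1719.90

Wed: 05:30–13:31 = 8 h 1 min; less 45 min break → 7 h 16 min
Thu: 09:27–19:25 = 9 h 58 min; less 45 min break → 9 h 13 min
Fri: 09:36–18:22 = 8 h 46 min; less 45 min break → 8 h 1 min
Sat: 07:58–15:44 = 7 h 46 min; less 45 min break → 7 h 1 min
Sun: 09:10–16:12 = 7 h 2 min; less 45 min break → 6 h 17 min
Total worked: 37 h 48 min = 2268 min.
Regular 37 h 48 min = 2268 min at $45.50/h; overtime 0 h 0 min = 0 min at $68.25/h.
Pay = (2268 × $45.50 + 0 × $68.25) ÷ 60 = $1719.90.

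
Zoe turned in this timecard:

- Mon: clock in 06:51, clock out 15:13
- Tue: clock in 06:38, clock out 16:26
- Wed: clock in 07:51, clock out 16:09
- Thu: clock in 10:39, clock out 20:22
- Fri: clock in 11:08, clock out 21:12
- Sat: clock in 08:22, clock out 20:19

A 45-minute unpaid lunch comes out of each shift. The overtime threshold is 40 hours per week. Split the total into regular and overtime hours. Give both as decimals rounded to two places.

Regular 40.00 hours, overtime 13.70 hours

Mon: 06:51–15:13 = 8 h 22 min; less 45 min break → 7 h 37 min
Tue: 06:38–16:26 = 9 h 48 min; less 45 min break → 9 h 3 min
Wed: 07:51–16:09 = 8 h 18 min; less 45 min break → 7 h 33 min
Thu: 10:39–20:22 = 9 h 43 min; less 45 min break → 8 h 58 min
Fri: 11:08–21:12 = 10 h 4 min; less 45 min break → 9 h 19 min
Sat: 08:22–20:19 = 11 h 57 min; less 45 min break → 11 h 12 min
Total worked: 53 h 42 min = 53.70 h.
Threshold 40 h → overtime 13 h 42 min, regular 40 h 0 min.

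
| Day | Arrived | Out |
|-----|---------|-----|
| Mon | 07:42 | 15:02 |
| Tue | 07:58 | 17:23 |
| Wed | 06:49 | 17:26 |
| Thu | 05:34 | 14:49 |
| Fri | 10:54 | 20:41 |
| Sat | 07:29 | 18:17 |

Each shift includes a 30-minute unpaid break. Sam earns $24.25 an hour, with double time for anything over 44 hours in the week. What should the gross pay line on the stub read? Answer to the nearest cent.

$1561.70

Mon: 07:42–15:02 = 7 h 20 min; less 30 min break → 6 h 50 min
Tue: 07:58–17:23 = 9 h 25 min; less 30 min break → 8 h 55 min
Wed: 06:49–17:26 = 10 h 37 min; less 30 min break → 10 h 7 min
Thu: 05:34–14:49 = 9 h 15 min; less 30 min break → 8 h 45 min
Fri: 10:54–20:41 = 9 h 47 min; less 30 min break → 9 h 17 min
Sat: 07:29–18:17 = 10 h 48 min; less 30 min break → 10 h 18 min
Total worked: 54 h 12 min = 3252 min.
Regular 44 h 0 min = 2640 min at $24.25/h; overtime 10 h 12 min = 612 min at $48.50/h.
Pay = (2640 × $24.25 + 612 × $48.50) ÷ 60 = $1561.70.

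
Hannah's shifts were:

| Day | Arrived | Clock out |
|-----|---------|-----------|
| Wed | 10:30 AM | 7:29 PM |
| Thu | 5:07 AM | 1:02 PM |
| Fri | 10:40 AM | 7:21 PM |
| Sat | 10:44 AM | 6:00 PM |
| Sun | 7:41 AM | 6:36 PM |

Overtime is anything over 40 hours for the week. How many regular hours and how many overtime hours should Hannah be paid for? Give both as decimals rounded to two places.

Wed: 10:30 AM–7:29 PM = 8 h 59 min
Thu: 5:07 AM–1:02 PM = 7 h 55 min
Fri: 10:40 AM–7:21 PM = 8 h 41 min
Sat: 10:44 AM–6:00 PM = 7 h 16 min
Sun: 7:41 AM–6:36 PM = 10 h 55 min
Total worked: 43 h 46 min = 43.77 h.
Threshold 40 h → overtime 3 h 46 min, regular 40 h 0 min.

Regular 40.00 hours, overtime 3.77 hours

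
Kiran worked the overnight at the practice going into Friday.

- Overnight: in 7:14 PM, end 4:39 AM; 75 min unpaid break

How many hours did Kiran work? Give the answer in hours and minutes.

8 h 10 min

Overnight: 7:14 PM → midnight = 4 h 46 min; midnight → 4:39 AM = 4 h 39 min; span 9 h 25 min; less 75 min break → 8 h 10 min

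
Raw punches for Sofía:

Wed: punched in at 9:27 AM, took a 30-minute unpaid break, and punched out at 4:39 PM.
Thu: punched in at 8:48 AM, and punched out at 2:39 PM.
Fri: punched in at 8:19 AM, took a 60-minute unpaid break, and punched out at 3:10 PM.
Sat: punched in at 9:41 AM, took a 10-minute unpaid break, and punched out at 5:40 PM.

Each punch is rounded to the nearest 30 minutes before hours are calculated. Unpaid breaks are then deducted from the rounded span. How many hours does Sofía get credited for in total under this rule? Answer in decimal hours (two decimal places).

Wed: in 9:27 AM→9:30 AM, out 4:39 PM→4:30 PM; 7 h 0 min − 30 min = 6 h 30 min
Thu: in 8:48 AM→9:00 AM, out 2:39 PM→2:30 PM; 5 h 30 min
Fri: in 8:19 AM→8:30 AM, out 3:10 PM→3:00 PM; 6 h 30 min − 60 min = 5 h 30 min
Sat: in 9:41 AM→9:30 AM, out 5:40 PM→5:30 PM; 8 h 0 min − 10 min = 7 h 50 min
Total credited: 25 h 20 min.

25.33 hours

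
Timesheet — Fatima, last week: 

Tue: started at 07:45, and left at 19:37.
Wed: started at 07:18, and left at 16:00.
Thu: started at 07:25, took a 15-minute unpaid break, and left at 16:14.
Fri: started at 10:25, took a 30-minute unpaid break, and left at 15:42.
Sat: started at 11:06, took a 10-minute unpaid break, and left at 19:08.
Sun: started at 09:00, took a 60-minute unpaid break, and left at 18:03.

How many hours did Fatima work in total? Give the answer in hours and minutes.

49 h 50 min

Tue: 07:45–19:37 = 11 h 52 min
Wed: 07:18–16:00 = 8 h 42 min
Thu: 07:25–16:14 = 8 h 49 min; less 15 min break → 8 h 34 min
Fri: 10:25–15:42 = 5 h 17 min; less 30 min break → 4 h 47 min
Sat: 11:06–19:08 = 8 h 2 min; less 10 min break → 7 h 52 min
Sun: 09:00–18:03 = 9 h 3 min; less 60 min break → 8 h 3 min
Total: 11 h 52 min + 8 h 42 min + 8 h 34 min + 4 h 47 min + 7 h 52 min + 8 h 3 min = 49 h 50 min.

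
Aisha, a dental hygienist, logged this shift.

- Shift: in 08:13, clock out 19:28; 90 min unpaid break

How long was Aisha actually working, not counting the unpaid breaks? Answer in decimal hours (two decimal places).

Shift: 08:13–19:28 = 11 h 15 min; less 90 min break → 9 h 45 min

9.75 hours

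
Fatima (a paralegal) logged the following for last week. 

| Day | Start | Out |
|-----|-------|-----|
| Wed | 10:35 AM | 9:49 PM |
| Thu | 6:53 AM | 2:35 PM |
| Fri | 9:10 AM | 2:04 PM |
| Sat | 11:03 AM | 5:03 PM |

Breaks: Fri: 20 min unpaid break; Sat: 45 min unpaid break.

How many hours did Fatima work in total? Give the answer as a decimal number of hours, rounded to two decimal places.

28.75 hours

Wed: 10:35 AM–9:49 PM = 11 h 14 min
Thu: 6:53 AM–2:35 PM = 7 h 42 min
Fri: 9:10 AM–2:04 PM = 4 h 54 min; less 20 min break → 4 h 34 min
Sat: 11:03 AM–5:03 PM = 6 h 0 min; less 45 min break → 5 h 15 min
Total: 11 h 14 min + 7 h 42 min + 4 h 34 min + 5 h 15 min = 28 h 45 min.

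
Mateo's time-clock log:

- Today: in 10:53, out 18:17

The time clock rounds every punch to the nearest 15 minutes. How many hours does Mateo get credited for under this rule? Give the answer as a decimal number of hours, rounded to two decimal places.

7.25 hours

Today: in 10:53→11:00, out 18:17→18:15; 7 h 15 min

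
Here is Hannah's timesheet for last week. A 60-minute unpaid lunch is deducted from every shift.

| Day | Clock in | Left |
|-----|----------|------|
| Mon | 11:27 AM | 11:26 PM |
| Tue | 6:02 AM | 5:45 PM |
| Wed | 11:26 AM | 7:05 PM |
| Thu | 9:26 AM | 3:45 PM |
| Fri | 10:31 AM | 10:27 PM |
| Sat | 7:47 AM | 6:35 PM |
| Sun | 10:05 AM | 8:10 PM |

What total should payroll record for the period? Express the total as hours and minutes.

63 h 29 min

Mon: 11:27 AM–11:26 PM = 11 h 59 min; less 60 min break → 10 h 59 min
Tue: 6:02 AM–5:45 PM = 11 h 43 min; less 60 min break → 10 h 43 min
Wed: 11:26 AM–7:05 PM = 7 h 39 min; less 60 min break → 6 h 39 min
Thu: 9:26 AM–3:45 PM = 6 h 19 min; less 60 min break → 5 h 19 min
Fri: 10:31 AM–10:27 PM = 11 h 56 min; less 60 min break → 10 h 56 min
Sat: 7:47 AM–6:35 PM = 10 h 48 min; less 60 min break → 9 h 48 min
Sun: 10:05 AM–8:10 PM = 10 h 5 min; less 60 min break → 9 h 5 min
Total: 10 h 59 min + 10 h 43 min + 6 h 39 min + 5 h 19 min + 10 h 56 min + 9 h 48 min + 9 h 5 min = 63 h 29 min.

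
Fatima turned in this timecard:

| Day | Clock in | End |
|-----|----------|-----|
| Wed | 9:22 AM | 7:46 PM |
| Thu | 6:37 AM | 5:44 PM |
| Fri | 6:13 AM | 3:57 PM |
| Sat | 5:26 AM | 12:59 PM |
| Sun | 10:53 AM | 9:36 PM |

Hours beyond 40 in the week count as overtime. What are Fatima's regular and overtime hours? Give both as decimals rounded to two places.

Wed: 9:22 AM–7:46 PM = 10 h 24 min
Thu: 6:37 AM–5:44 PM = 11 h 7 min
Fri: 6:13 AM–3:57 PM = 9 h 44 min
Sat: 5:26 AM–12:59 PM = 7 h 33 min
Sun: 10:53 AM–9:36 PM = 10 h 43 min
Total worked: 49 h 31 min = 49.52 h.
Threshold 40 h → overtime 9 h 31 min, regular 40 h 0 min.

Regular 40.00 hours, overtime 9.52 hours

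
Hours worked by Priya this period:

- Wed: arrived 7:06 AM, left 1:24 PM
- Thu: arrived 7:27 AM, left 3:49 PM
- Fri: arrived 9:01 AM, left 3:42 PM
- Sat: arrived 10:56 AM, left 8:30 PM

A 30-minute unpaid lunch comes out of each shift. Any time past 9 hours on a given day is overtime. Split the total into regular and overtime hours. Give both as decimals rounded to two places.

Wed: 7:06 AM–1:24 PM = 6 h 18 min; less 30 min break → 5 h 48 min
Thu: 7:27 AM–3:49 PM = 8 h 22 min; less 30 min break → 7 h 52 min
Fri: 9:01 AM–3:42 PM = 6 h 41 min; less 30 min break → 6 h 11 min
Sat: 10:56 AM–8:30 PM = 9 h 34 min; less 30 min break → 9 h 4 min
Wed reg 5 h 48 min / OT 0 h 0 min; Thu reg 7 h 52 min / OT 0 h 0 min; Fri reg 6 h 11 min / OT 0 h 0 min; Sat reg 9 h 0 min / OT 0 h 4 min.
Totals: regular 28 h 51 min, overtime 0 h 4 min.

Regular 28.85 hours, overtime 0.07 hours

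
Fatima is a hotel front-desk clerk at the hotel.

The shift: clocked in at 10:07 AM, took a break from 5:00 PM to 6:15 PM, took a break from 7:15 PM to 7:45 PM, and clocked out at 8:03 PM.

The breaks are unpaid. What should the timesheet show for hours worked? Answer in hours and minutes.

8 h 11 min

The shift: 10:07 AM–8:03 PM = 9 h 56 min; less 105 min break → 8 h 11 min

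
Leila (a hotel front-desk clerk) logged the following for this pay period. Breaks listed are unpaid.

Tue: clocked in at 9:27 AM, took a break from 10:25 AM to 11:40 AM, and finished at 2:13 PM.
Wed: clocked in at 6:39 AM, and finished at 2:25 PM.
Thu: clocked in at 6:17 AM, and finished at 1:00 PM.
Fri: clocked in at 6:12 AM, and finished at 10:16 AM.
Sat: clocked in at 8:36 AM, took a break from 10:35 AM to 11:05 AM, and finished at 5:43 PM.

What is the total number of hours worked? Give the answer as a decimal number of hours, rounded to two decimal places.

30.68 hours

Tue: 9:27 AM–2:13 PM = 4 h 46 min; less 75 min break → 3 h 31 min
Wed: 6:39 AM–2:25 PM = 7 h 46 min
Thu: 6:17 AM–1:00 PM = 6 h 43 min
Fri: 6:12 AM–10:16 AM = 4 h 4 min
Sat: 8:36 AM–5:43 PM = 9 h 7 min; less 30 min break → 8 h 37 min
Total: 3 h 31 min + 7 h 46 min + 6 h 43 min + 4 h 4 min + 8 h 37 min = 30 h 41 min.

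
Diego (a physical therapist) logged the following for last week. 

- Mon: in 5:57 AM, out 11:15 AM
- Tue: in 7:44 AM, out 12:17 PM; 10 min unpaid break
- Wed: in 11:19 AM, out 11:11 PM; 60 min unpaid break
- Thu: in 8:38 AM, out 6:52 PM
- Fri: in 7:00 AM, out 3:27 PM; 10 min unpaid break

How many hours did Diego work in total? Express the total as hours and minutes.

Mon: 5:57 AM–11:15 AM = 5 h 18 min
Tue: 7:44 AM–12:17 PM = 4 h 33 min; less 10 min break → 4 h 23 min
Wed: 11:19 AM–11:11 PM = 11 h 52 min; less 60 min break → 10 h 52 min
Thu: 8:38 AM–6:52 PM = 10 h 14 min
Fri: 7:00 AM–3:27 PM = 8 h 27 min; less 10 min break → 8 h 17 min
Total: 5 h 18 min + 4 h 23 min + 10 h 52 min + 10 h 14 min + 8 h 17 min = 39 h 4 min.

39 h 4 min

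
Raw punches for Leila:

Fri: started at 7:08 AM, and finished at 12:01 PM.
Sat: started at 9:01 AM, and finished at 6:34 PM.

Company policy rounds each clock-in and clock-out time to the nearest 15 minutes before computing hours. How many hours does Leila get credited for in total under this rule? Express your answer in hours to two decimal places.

Fri: in 7:08 AM→7:15 AM, out 12:01 PM→12:00 PM; 4 h 45 min
Sat: in 9:01 AM→9:00 AM, out 6:34 PM→6:30 PM; 9 h 30 min
Total credited: 14 h 15 min.

14.25 hours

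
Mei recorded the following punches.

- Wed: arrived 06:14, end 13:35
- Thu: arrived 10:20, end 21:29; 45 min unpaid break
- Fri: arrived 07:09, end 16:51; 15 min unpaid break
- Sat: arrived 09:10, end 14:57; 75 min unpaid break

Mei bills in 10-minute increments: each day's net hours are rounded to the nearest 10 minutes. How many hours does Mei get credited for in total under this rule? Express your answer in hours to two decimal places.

Wed: 06:14–13:35 = 7 h 21 min → rounds to 7 h 20 min
Thu: 10:20–21:29 = 11 h 9 min − 45 min = 10 h 24 min → rounds to 10 h 20 min
Fri: 07:09–16:51 = 9 h 42 min − 15 min = 9 h 27 min → rounds to 9 h 30 min
Sat: 09:10–14:57 = 5 h 47 min − 75 min = 4 h 32 min → rounds to 4 h 30 min
Total credited: 31 h 40 min.

31.67 hours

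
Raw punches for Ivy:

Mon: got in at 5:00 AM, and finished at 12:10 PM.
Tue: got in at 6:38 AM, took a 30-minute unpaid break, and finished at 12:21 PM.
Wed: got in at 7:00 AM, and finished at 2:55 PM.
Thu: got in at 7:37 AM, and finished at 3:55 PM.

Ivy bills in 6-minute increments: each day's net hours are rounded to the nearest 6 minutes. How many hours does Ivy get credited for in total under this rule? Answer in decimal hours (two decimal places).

Mon: 5:00 AM–12:10 PM = 7 h 10 min → rounds to 7 h 12 min
Tue: 6:38 AM–12:21 PM = 5 h 43 min − 30 min = 5 h 13 min → rounds to 5 h 12 min
Wed: 7:00 AM–2:55 PM = 7 h 55 min → rounds to 7 h 54 min
Thu: 7:37 AM–3:55 PM = 8 h 18 min → rounds to 8 h 18 min
Total credited: 28 h 36 min.

28.60 hours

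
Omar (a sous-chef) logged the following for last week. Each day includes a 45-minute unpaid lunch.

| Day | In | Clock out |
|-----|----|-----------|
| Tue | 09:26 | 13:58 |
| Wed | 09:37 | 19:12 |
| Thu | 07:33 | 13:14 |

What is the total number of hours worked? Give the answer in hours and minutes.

Tue: 09:26–13:58 = 4 h 32 min; less 45 min break → 3 h 47 min
Wed: 09:37–19:12 = 9 h 35 min; less 45 min break → 8 h 50 min
Thu: 07:33–13:14 = 5 h 41 min; less 45 min break → 4 h 56 min
Total: 3 h 47 min + 8 h 50 min + 4 h 56 min = 17 h 33 min.

17 h 33 min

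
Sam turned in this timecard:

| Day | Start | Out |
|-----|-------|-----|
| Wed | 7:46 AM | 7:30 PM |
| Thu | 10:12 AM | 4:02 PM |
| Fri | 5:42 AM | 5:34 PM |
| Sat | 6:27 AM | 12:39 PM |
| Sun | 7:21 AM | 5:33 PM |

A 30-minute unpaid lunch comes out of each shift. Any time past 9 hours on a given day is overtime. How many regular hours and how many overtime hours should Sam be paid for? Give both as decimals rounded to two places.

Wed: 7:46 AM–7:30 PM = 11 h 44 min; less 30 min break → 11 h 14 min
Thu: 10:12 AM–4:02 PM = 5 h 50 min; less 30 min break → 5 h 20 min
Fri: 5:42 AM–5:34 PM = 11 h 52 min; less 30 min break → 11 h 22 min
Sat: 6:27 AM–12:39 PM = 6 h 12 min; less 30 min break → 5 h 42 min
Sun: 7:21 AM–5:33 PM = 10 h 12 min; less 30 min break → 9 h 42 min
Wed reg 9 h 0 min / OT 2 h 14 min; Thu reg 5 h 20 min / OT 0 h 0 min; Fri reg 9 h 0 min / OT 2 h 22 min; Sat reg 5 h 42 min / OT 0 h 0 min; Sun reg 9 h 0 min / OT 0 h 42 min.
Totals: regular 38 h 2 min, overtime 5 h 18 min.

Regular 38.03 hours, overtime 5.30 hours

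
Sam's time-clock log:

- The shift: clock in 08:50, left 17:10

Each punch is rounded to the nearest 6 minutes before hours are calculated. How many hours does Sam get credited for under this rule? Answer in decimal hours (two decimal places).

The shift: in 08:50→08:48, out 17:10→17:12; 8 h 24 min

8.40 hours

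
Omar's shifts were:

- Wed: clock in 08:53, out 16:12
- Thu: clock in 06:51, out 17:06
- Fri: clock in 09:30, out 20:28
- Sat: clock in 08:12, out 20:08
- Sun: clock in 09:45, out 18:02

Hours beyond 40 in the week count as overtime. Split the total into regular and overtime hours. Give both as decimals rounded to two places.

Wed: 08:53–16:12 = 7 h 19 min
Thu: 06:51–17:06 = 10 h 15 min
Fri: 09:30–20:28 = 10 h 58 min
Sat: 08:12–20:08 = 11 h 56 min
Sun: 09:45–18:02 = 8 h 17 min
Total worked: 48 h 45 min = 48.75 h.
Threshold 40 h → overtime 8 h 45 min, regular 40 h 0 min.

Regular 40.00 hours, overtime 8.75 hours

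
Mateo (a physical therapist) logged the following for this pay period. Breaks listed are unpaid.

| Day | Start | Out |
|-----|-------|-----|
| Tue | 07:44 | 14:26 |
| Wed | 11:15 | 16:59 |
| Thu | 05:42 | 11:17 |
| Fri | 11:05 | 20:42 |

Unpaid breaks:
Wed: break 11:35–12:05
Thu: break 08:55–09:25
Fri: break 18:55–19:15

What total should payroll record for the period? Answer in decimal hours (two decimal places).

26.30 hours

Tue: 07:44–14:26 = 6 h 42 min
Wed: 11:15–16:59 = 5 h 44 min; less 30 min break → 5 h 14 min
Thu: 05:42–11:17 = 5 h 35 min; less 30 min break → 5 h 5 min
Fri: 11:05–20:42 = 9 h 37 min; less 20 min break → 9 h 17 min
Total: 6 h 42 min + 5 h 14 min + 5 h 5 min + 9 h 17 min = 26 h 18 min.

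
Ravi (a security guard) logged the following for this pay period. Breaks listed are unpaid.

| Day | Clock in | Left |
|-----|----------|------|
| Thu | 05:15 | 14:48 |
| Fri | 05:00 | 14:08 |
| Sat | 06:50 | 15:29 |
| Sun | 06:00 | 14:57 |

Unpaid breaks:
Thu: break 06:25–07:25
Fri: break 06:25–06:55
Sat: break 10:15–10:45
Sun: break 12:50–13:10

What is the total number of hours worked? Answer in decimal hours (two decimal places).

Thu: 05:15–14:48 = 9 h 33 min; less 60 min break → 8 h 33 min
Fri: 05:00–14:08 = 9 h 8 min; less 30 min break → 8 h 38 min
Sat: 06:50–15:29 = 8 h 39 min; less 30 min break → 8 h 9 min
Sun: 06:00–14:57 = 8 h 57 min; less 20 min break → 8 h 37 min
Total: 8 h 33 min + 8 h 38 min + 8 h 9 min + 8 h 37 min = 33 h 57 min.

33.95 hours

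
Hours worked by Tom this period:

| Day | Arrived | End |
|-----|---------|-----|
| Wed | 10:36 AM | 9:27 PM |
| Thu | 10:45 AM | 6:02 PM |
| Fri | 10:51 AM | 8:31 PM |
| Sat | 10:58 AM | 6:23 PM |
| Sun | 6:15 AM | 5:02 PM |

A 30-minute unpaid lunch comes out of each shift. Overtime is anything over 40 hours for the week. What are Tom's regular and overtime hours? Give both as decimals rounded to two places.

Wed: 10:36 AM–9:27 PM = 10 h 51 min; less 30 min break → 10 h 21 min
Thu: 10:45 AM–6:02 PM = 7 h 17 min; less 30 min break → 6 h 47 min
Fri: 10:51 AM–8:31 PM = 9 h 40 min; less 30 min break → 9 h 10 min
Sat: 10:58 AM–6:23 PM = 7 h 25 min; less 30 min break → 6 h 55 min
Sun: 6:15 AM–5:02 PM = 10 h 47 min; less 30 min break → 10 h 17 min
Total worked: 43 h 30 min = 43.50 h.
Threshold 40 h → overtime 3 h 30 min, regular 40 h 0 min.

Regular 40.00 hours, overtime 3.50 hours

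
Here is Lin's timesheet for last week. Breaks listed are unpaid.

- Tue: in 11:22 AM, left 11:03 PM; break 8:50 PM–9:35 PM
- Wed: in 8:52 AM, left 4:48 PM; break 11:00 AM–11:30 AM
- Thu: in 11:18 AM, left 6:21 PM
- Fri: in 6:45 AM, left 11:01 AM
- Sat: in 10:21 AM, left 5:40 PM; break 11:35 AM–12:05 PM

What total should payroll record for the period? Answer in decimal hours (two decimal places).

36.50 hours

Tue: 11:22 AM–11:03 PM = 11 h 41 min; less 45 min break → 10 h 56 min
Wed: 8:52 AM–4:48 PM = 7 h 56 min; less 30 min break → 7 h 26 min
Thu: 11:18 AM–6:21 PM = 7 h 3 min
Fri: 6:45 AM–11:01 AM = 4 h 16 min
Sat: 10:21 AM–5:40 PM = 7 h 19 min; less 30 min break → 6 h 49 min
Total: 10 h 56 min + 7 h 26 min + 7 h 3 min + 4 h 16 min + 6 h 49 min = 36 h 30 min.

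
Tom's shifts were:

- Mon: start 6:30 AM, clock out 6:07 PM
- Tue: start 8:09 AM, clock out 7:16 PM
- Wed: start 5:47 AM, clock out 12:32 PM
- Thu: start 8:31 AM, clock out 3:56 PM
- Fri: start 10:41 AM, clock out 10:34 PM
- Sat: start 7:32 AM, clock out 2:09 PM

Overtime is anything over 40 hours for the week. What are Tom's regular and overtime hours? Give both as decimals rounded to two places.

Regular 40.00 hours, overtime 15.40 hours

Mon: 6:30 AM–6:07 PM = 11 h 37 min
Tue: 8:09 AM–7:16 PM = 11 h 7 min
Wed: 5:47 AM–12:32 PM = 6 h 45 min
Thu: 8:31 AM–3:56 PM = 7 h 25 min
Fri: 10:41 AM–10:34 PM = 11 h 53 min
Sat: 7:32 AM–2:09 PM = 6 h 37 min
Total worked: 55 h 24 min = 55.40 h.
Threshold 40 h → overtime 15 h 24 min, regular 40 h 0 min.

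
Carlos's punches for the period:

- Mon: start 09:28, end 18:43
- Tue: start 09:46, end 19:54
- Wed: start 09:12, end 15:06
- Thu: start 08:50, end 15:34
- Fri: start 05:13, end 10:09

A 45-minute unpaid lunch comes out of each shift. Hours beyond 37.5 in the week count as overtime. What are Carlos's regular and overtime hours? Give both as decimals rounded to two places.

Mon: 09:28–18:43 = 9 h 15 min; less 45 min break → 8 h 30 min
Tue: 09:46–19:54 = 10 h 8 min; less 45 min break → 9 h 23 min
Wed: 09:12–15:06 = 5 h 54 min; less 45 min break → 5 h 9 min
Thu: 08:50–15:34 = 6 h 44 min; less 45 min break → 5 h 59 min
Fri: 05:13–10:09 = 4 h 56 min; less 45 min break → 4 h 11 min
Total worked: 33 h 12 min = 33.20 h.
Threshold 37.5 h → overtime 0 h 0 min, regular 33 h 12 min.

Regular 33.20 hours, overtime 0.00 hours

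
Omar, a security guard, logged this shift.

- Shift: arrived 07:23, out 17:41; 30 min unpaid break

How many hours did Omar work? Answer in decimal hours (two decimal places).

9.80 hours

Shift: 07:23–17:41 = 10 h 18 min; less 30 min break → 9 h 48 min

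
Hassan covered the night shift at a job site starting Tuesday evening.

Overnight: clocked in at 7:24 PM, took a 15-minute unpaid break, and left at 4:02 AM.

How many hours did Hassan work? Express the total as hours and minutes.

8 h 23 min

Overnight: 7:24 PM → midnight = 4 h 36 min; midnight → 4:02 AM = 4 h 2 min; span 8 h 38 min; less 15 min break → 8 h 23 min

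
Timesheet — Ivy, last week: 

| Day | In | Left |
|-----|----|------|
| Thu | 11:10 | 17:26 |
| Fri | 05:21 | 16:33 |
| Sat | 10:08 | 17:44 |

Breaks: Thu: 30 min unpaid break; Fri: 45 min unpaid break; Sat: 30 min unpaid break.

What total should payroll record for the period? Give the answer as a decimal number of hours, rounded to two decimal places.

Thu: 11:10–17:26 = 6 h 16 min; less 30 min break → 5 h 46 min
Fri: 05:21–16:33 = 11 h 12 min; less 45 min break → 10 h 27 min
Sat: 10:08–17:44 = 7 h 36 min; less 30 min break → 7 h 6 min
Total: 5 h 46 min + 10 h 27 min + 7 h 6 min = 23 h 19 min.

23.32 hours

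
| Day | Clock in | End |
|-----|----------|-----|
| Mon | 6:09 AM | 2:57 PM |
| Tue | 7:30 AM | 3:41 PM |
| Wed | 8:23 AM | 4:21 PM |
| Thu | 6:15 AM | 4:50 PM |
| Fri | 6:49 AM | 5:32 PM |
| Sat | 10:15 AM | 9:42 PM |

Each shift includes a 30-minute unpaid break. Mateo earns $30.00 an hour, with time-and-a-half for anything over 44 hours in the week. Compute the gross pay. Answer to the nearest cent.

Mon: 6:09 AM–2:57 PM = 8 h 48 min; less 30 min break → 8 h 18 min
Tue: 7:30 AM–3:41 PM = 8 h 11 min; less 30 min break → 7 h 41 min
Wed: 8:23 AM–4:21 PM = 7 h 58 min; less 30 min break → 7 h 28 min
Thu: 6:15 AM–4:50 PM = 10 h 35 min; less 30 min break → 10 h 5 min
Fri: 6:49 AM–5:32 PM = 10 h 43 min; less 30 min break → 10 h 13 min
Sat: 10:15 AM–9:42 PM = 11 h 27 min; less 30 min break → 10 h 57 min
Total worked: 54 h 42 min = 3282 min.
Regular 44 h 0 min = 2640 min at $30.00/h; overtime 10 h 42 min = 642 min at $45.00/h.
Pay = (2640 × $30.00 + 642 × $45.00) ÷ 60 = $1801.50.

$1801.50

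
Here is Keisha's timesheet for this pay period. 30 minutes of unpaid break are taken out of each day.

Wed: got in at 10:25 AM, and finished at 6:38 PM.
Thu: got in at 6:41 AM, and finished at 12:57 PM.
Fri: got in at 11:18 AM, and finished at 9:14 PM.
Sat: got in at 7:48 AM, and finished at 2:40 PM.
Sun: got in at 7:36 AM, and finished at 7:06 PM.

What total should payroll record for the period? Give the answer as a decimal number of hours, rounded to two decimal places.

Wed: 10:25 AM–6:38 PM = 8 h 13 min; less 30 min break → 7 h 43 min
Thu: 6:41 AM–12:57 PM = 6 h 16 min; less 30 min break → 5 h 46 min
Fri: 11:18 AM–9:14 PM = 9 h 56 min; less 30 min break → 9 h 26 min
Sat: 7:48 AM–2:40 PM = 6 h 52 min; less 30 min break → 6 h 22 min
Sun: 7:36 AM–7:06 PM = 11 h 30 min; less 30 min break → 11 h 0 min
Total: 7 h 43 min + 5 h 46 min + 9 h 26 min + 6 h 22 min + 11 h 0 min = 40 h 17 min.

40.28 hours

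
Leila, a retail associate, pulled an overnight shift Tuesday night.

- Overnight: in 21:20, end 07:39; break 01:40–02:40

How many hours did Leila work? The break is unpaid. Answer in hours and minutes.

Overnight: 21:20 → midnight = 2 h 40 min; midnight → 07:39 = 7 h 39 min; span 10 h 19 min; less 60 min break → 9 h 19 min

9 h 19 min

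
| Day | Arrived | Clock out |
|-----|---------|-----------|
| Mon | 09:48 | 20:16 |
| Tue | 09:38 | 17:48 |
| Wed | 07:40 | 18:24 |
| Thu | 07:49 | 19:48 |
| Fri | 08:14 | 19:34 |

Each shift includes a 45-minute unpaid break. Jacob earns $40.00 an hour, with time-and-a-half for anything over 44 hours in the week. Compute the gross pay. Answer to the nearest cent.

$2056.00

Mon: 09:48–20:16 = 10 h 28 min; less 45 min break → 9 h 43 min
Tue: 09:38–17:48 = 8 h 10 min; less 45 min break → 7 h 25 min
Wed: 07:40–18:24 = 10 h 44 min; less 45 min break → 9 h 59 min
Thu: 07:49–19:48 = 11 h 59 min; less 45 min break → 11 h 14 min
Fri: 08:14–19:34 = 11 h 20 min; less 45 min break → 10 h 35 min
Total worked: 48 h 56 min = 2936 min.
Regular 44 h 0 min = 2640 min at $40.00/h; overtime 4 h 56 min = 296 min at $60.00/h.
Pay = (2640 × $40.00 + 296 × $60.00) ÷ 60 = $2056.00.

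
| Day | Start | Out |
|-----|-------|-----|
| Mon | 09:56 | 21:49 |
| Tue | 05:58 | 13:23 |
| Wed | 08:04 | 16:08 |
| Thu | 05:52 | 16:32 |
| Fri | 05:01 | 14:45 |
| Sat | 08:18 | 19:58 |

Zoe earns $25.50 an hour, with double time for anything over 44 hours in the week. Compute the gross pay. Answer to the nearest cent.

$1909.10

Mon: 09:56–21:49 = 11 h 53 min
Tue: 05:58–13:23 = 7 h 25 min
Wed: 08:04–16:08 = 8 h 4 min
Thu: 05:52–16:32 = 10 h 40 min
Fri: 05:01–14:45 = 9 h 44 min
Sat: 08:18–19:58 = 11 h 40 min
Total worked: 59 h 26 min = 3566 min.
Regular 44 h 0 min = 2640 min at $25.50/h; overtime 15 h 26 min = 926 min at $51.00/h.
Pay = (2640 × $25.50 + 926 × $51.00) ÷ 60 = $1909.10.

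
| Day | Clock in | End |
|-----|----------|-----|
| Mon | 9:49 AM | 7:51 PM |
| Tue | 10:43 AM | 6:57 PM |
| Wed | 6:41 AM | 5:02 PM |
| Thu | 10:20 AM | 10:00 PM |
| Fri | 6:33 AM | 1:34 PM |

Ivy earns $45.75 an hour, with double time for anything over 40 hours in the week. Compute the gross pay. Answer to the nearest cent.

Mon: 9:49 AM–7:51 PM = 10 h 2 min
Tue: 10:43 AM–6:57 PM = 8 h 14 min
Wed: 6:41 AM–5:02 PM = 10 h 21 min
Thu: 10:20 AM–10:00 PM = 11 h 40 min
Fri: 6:33 AM–1:34 PM = 7 h 1 min
Total worked: 47 h 18 min = 2838 min.
Regular 40 h 0 min = 2400 min at $45.75/h; overtime 7 h 18 min = 438 min at $91.50/h.
Pay = (2400 × $45.75 + 438 × $91.50) ÷ 60 = $2497.95.

$2497.95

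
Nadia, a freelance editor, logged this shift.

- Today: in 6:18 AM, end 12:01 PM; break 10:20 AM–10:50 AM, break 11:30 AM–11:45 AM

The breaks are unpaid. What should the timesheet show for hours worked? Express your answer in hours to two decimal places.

Today: 6:18 AM–12:01 PM = 5 h 43 min; less 45 min break → 4 h 58 min

4.97 hours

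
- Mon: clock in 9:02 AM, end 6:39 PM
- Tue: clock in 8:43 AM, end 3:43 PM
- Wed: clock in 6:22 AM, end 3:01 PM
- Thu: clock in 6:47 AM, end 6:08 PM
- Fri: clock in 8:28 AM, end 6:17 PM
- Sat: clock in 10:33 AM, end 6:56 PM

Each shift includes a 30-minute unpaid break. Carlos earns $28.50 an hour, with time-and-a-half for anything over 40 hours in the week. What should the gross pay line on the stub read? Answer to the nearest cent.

$1645.16

Mon: 9:02 AM–6:39 PM = 9 h 37 min; less 30 min break → 9 h 7 min
Tue: 8:43 AM–3:43 PM = 7 h 0 min; less 30 min break → 6 h 30 min
Wed: 6:22 AM–3:01 PM = 8 h 39 min; less 30 min break → 8 h 9 min
Thu: 6:47 AM–6:08 PM = 11 h 21 min; less 30 min break → 10 h 51 min
Fri: 8:28 AM–6:17 PM = 9 h 49 min; less 30 min break → 9 h 19 min
Sat: 10:33 AM–6:56 PM = 8 h 23 min; less 30 min break → 7 h 53 min
Total worked: 51 h 49 min = 3109 min.
Regular 40 h 0 min = 2400 min at $28.50/h; overtime 11 h 49 min = 709 min at $42.75/h.
Pay = (2400 × $28.50 + 709 × $42.75) ÷ 60 = $1645.16.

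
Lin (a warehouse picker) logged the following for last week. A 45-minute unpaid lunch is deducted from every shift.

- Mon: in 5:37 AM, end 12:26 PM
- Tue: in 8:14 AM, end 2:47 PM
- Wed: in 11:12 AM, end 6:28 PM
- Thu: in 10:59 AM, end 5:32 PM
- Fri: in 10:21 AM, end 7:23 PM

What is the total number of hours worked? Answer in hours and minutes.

Mon: 5:37 AM–12:26 PM = 6 h 49 min; less 45 min break → 6 h 4 min
Tue: 8:14 AM–2:47 PM = 6 h 33 min; less 45 min break → 5 h 48 min
Wed: 11:12 AM–6:28 PM = 7 h 16 min; less 45 min break → 6 h 31 min
Thu: 10:59 AM–5:32 PM = 6 h 33 min; less 45 min break → 5 h 48 min
Fri: 10:21 AM–7:23 PM = 9 h 2 min; less 45 min break → 8 h 17 min
Total: 6 h 4 min + 5 h 48 min + 6 h 31 min + 5 h 48 min + 8 h 17 min = 32 h 28 min.

32 h 28 min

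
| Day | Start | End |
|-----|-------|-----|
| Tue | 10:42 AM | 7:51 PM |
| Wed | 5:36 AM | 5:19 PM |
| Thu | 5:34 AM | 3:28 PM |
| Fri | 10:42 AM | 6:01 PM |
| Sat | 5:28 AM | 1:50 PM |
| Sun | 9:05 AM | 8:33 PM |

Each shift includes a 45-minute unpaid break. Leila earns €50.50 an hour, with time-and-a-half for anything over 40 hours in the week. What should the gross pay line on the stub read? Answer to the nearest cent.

Tue: 10:42 AM–7:51 PM = 9 h 9 min; less 45 min break → 8 h 24 min
Wed: 5:36 AM–5:19 PM = 11 h 43 min; less 45 min break → 10 h 58 min
Thu: 5:34 AM–3:28 PM = 9 h 54 min; less 45 min break → 9 h 9 min
Fri: 10:42 AM–6:01 PM = 7 h 19 min; less 45 min break → 6 h 34 min
Sat: 5:28 AM–1:50 PM = 8 h 22 min; less 45 min break → 7 h 37 min
Sun: 9:05 AM–8:33 PM = 11 h 28 min; less 45 min break → 10 h 43 min
Total worked: 53 h 25 min = 3205 min.
Regular 40 h 0 min = 2400 min at €50.50/h; overtime 13 h 25 min = 805 min at €75.75/h.
Pay = (2400 × €50.50 + 805 × €75.75) ÷ 60 = €3036.31.

€3036.31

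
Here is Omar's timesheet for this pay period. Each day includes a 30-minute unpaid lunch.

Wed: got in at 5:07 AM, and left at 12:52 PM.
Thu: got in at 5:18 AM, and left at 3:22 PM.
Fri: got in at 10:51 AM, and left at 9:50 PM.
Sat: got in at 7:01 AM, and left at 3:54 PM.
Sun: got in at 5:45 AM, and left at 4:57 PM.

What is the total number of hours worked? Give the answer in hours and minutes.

Wed: 5:07 AM–12:52 PM = 7 h 45 min; less 30 min break → 7 h 15 min
Thu: 5:18 AM–3:22 PM = 10 h 4 min; less 30 min break → 9 h 34 min
Fri: 10:51 AM–9:50 PM = 10 h 59 min; less 30 min break → 10 h 29 min
Sat: 7:01 AM–3:54 PM = 8 h 53 min; less 30 min break → 8 h 23 min
Sun: 5:45 AM–4:57 PM = 11 h 12 min; less 30 min break → 10 h 42 min
Total: 7 h 15 min + 9 h 34 min + 10 h 29 min + 8 h 23 min + 10 h 42 min = 46 h 23 min.

46 h 23 min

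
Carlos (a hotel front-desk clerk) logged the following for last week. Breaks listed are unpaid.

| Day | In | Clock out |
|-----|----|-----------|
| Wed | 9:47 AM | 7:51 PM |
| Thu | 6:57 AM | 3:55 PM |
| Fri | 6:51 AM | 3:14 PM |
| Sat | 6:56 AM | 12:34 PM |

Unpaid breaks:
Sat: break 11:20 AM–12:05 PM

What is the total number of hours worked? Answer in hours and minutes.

32 h 18 min

Wed: 9:47 AM–7:51 PM = 10 h 4 min
Thu: 6:57 AM–3:55 PM = 8 h 58 min
Fri: 6:51 AM–3:14 PM = 8 h 23 min
Sat: 6:56 AM–12:34 PM = 5 h 38 min; less 45 min break → 4 h 53 min
Total: 10 h 4 min + 8 h 58 min + 8 h 23 min + 4 h 53 min = 32 h 18 min.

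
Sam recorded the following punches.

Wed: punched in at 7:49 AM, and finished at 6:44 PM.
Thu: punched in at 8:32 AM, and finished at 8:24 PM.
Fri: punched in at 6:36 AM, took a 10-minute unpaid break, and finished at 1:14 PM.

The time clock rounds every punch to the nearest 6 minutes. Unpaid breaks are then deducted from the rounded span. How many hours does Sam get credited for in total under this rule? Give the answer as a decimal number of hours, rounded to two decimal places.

29.23 hours

Wed: in 7:49 AM→7:48 AM, out 6:44 PM→6:42 PM; 10 h 54 min
Thu: in 8:32 AM→8:30 AM, out 8:24 PM→8:24 PM; 11 h 54 min
Fri: in 6:36 AM→6:36 AM, out 1:14 PM→1:12 PM; 6 h 36 min − 10 min = 6 h 26 min
Total credited: 29 h 14 min.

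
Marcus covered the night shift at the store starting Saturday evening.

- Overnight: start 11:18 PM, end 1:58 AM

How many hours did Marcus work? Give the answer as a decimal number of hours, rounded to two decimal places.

Overnight: 11:18 PM → midnight = 0 h 42 min; midnight → 1:58 AM = 1 h 58 min; span 2 h 40 min

2.67 hours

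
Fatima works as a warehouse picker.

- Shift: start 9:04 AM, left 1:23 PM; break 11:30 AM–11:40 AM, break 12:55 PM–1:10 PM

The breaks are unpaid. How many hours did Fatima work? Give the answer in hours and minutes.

3 h 54 min

Shift: 9:04 AM–1:23 PM = 4 h 19 min; less 25 min break → 3 h 54 min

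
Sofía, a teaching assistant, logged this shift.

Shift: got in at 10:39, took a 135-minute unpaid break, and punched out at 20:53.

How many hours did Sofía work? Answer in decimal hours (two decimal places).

7.98 hours

Shift: 10:39–20:53 = 10 h 14 min; less 135 min break → 7 h 59 min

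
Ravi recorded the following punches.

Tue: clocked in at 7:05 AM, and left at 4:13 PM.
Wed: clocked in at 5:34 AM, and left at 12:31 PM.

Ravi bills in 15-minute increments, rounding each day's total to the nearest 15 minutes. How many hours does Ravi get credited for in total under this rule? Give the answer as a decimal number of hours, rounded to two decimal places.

16.25 hours

Tue: 7:05 AM–4:13 PM = 9 h 8 min → rounds to 9 h 15 min
Wed: 5:34 AM–12:31 PM = 6 h 57 min → rounds to 7 h 0 min
Total credited: 16 h 15 min.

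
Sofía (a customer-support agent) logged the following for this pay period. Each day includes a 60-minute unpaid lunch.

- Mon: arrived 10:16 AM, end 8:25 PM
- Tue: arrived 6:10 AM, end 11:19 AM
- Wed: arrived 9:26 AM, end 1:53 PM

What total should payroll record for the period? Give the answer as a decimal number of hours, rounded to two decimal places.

Mon: 10:16 AM–8:25 PM = 10 h 9 min; less 60 min break → 9 h 9 min
Tue: 6:10 AM–11:19 AM = 5 h 9 min; less 60 min break → 4 h 9 min
Wed: 9:26 AM–1:53 PM = 4 h 27 min; less 60 min break → 3 h 27 min
Total: 9 h 9 min + 4 h 9 min + 3 h 27 min = 16 h 45 min.

16.75 hours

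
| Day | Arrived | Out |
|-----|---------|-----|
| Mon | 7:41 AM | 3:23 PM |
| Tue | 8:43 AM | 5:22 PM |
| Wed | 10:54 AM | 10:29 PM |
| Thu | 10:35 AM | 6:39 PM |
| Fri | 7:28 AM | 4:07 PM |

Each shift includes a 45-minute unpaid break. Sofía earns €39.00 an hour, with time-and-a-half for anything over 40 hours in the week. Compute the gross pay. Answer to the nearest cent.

€1612.65

Mon: 7:41 AM–3:23 PM = 7 h 42 min; less 45 min break → 6 h 57 min
Tue: 8:43 AM–5:22 PM = 8 h 39 min; less 45 min break → 7 h 54 min
Wed: 10:54 AM–10:29 PM = 11 h 35 min; less 45 min break → 10 h 50 min
Thu: 10:35 AM–6:39 PM = 8 h 4 min; less 45 min break → 7 h 19 min
Fri: 7:28 AM–4:07 PM = 8 h 39 min; less 45 min break → 7 h 54 min
Total worked: 40 h 54 min = 2454 min.
Regular 40 h 0 min = 2400 min at €39.00/h; overtime 0 h 54 min = 54 min at €58.50/h.
Pay = (2400 × €39.00 + 54 × €58.50) ÷ 60 = €1612.65.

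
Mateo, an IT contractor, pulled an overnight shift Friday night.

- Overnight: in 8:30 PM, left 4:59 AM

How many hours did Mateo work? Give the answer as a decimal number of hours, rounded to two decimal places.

Overnight: 8:30 PM → midnight = 3 h 30 min; midnight → 4:59 AM = 4 h 59 min; span 8 h 29 min

8.48 hours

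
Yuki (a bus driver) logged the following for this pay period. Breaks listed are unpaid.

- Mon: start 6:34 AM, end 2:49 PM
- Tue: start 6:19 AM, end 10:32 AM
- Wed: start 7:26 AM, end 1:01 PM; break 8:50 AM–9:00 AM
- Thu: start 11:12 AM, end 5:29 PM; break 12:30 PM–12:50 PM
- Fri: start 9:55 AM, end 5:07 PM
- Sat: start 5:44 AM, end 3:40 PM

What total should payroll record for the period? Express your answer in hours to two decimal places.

40.97 hours

Mon: 6:34 AM–2:49 PM = 8 h 15 min
Tue: 6:19 AM–10:32 AM = 4 h 13 min
Wed: 7:26 AM–1:01 PM = 5 h 35 min; less 10 min break → 5 h 25 min
Thu: 11:12 AM–5:29 PM = 6 h 17 min; less 20 min break → 5 h 57 min
Fri: 9:55 AM–5:07 PM = 7 h 12 min
Sat: 5:44 AM–3:40 PM = 9 h 56 min
Total: 8 h 15 min + 4 h 13 min + 5 h 25 min + 5 h 57 min + 7 h 12 min + 9 h 56 min = 40 h 58 min.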